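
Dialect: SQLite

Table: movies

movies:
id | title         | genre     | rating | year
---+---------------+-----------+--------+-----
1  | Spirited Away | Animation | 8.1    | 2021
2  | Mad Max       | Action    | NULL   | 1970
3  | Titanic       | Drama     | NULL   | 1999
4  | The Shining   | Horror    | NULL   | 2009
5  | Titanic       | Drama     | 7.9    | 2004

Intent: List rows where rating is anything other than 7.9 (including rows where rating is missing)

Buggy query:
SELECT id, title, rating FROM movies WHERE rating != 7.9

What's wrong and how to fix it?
Bug: 'rating != 7.9' is unknown when rating is NULL, so NULL rows are silently excluded

Fix: Handle NULL separately with IS NULL alongside the inequality

Corrected query:
SELECT id, title, rating FROM movies WHERE rating != 7.9 OR rating IS NULL

Result:
id | title         | rating
---+---------------+-------
1  | Spirited Away | 8.1   
2  | Mad Max       | NULL  
3  | Titanic       | NULL  
4  | The Shining   | NULL  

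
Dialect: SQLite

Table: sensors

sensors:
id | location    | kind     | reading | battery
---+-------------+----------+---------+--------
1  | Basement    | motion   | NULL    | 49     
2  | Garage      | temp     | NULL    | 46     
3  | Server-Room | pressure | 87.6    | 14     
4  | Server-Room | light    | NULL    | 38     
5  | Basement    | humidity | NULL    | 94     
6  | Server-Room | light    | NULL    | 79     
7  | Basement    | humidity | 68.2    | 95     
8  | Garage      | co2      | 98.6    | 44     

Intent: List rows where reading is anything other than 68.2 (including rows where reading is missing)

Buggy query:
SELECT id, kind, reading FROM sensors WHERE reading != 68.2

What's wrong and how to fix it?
Bug: Inequality against NULL is unknown, not true; rows with NULL are dropped

Fix: Add an explicit OR reading IS NULL to include the missing-value rows

Corrected query:
SELECT id, kind, reading FROM sensors WHERE reading != 68.2 OR reading IS NULL

Result:
id | kind     | reading
---+----------+--------
1  | motion   | NULL   
2  | temp     | NULL   
3  | pressure | 87.6   
4  | light    | NULL   
5  | humidity | NULL   
6  | light    | NULL   
8  | co2      | 98.6   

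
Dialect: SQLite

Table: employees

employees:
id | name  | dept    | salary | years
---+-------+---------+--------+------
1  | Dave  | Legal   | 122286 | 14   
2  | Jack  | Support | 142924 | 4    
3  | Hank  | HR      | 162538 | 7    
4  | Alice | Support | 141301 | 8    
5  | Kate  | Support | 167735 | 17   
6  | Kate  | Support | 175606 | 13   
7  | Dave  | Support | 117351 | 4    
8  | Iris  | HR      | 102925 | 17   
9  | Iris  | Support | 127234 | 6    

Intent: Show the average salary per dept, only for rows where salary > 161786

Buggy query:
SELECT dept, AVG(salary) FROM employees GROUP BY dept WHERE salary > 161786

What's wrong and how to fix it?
Bug: WHERE cannot follow GROUP BY

Fix: Place WHERE between FROM and GROUP BY

Corrected query:
SELECT dept, AVG(salary) FROM employees WHERE salary > 161786 GROUP BY dept

Result:
dept    | AVG(salary)
--------+------------
HR      | 162538     
Support | 171670.5   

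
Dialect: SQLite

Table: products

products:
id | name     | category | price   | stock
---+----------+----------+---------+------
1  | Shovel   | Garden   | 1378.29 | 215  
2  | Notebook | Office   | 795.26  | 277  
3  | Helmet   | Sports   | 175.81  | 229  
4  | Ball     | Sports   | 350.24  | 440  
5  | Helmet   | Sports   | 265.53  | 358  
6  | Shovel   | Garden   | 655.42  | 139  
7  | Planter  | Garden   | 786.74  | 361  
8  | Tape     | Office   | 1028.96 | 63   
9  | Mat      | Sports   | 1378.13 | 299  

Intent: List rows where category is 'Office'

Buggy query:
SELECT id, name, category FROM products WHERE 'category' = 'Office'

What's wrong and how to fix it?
Bug: Single quotes denote string literals in SQL; the column name is being compared as a constant string

Fix: Reference the column as category without single quotes

Corrected query:
SELECT id, name, category FROM products WHERE category = 'Office'

Result:
id | name     | category
---+----------+---------
2  | Notebook | Office  
8  | Tape     | Office  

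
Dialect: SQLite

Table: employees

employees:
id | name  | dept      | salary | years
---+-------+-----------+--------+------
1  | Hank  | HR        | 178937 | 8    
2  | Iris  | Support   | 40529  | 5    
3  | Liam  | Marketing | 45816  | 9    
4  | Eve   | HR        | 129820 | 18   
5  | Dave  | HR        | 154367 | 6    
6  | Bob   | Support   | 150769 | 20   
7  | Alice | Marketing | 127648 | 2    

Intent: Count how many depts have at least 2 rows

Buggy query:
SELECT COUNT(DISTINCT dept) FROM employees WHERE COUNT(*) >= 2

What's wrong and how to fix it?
Bug: WHERE filters individual rows, not groups, so a group-level COUNT is invalid there

Fix: Group first with HAVING COUNT(*) >= 2, then COUNT the resulting groups

Corrected query:
SELECT COUNT(*) FROM (SELECT dept FROM employees GROUP BY dept HAVING COUNT(*) >= 2)

Result:
COUNT(*)
--------
3       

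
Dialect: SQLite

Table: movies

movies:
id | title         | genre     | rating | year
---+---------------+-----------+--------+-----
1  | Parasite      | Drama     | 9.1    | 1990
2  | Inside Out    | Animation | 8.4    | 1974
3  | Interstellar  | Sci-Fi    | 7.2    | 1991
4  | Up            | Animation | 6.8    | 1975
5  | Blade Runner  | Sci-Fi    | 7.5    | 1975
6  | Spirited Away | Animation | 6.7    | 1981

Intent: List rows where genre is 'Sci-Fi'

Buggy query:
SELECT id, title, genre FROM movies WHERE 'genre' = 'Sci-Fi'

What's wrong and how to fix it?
Bug: 'genre' in single quotes is a string literal, not the column; the comparison is literal-vs-literal and never true

Fix: Remove the quotes around the column name (or use double quotes for an identifier)

Corrected query:
SELECT id, title, genre FROM movies WHERE genre = 'Sci-Fi'

Result:
id | title        | genre 
---+--------------+-------
3  | Interstellar | Sci-Fi
5  | Blade Runner | Sci-Fi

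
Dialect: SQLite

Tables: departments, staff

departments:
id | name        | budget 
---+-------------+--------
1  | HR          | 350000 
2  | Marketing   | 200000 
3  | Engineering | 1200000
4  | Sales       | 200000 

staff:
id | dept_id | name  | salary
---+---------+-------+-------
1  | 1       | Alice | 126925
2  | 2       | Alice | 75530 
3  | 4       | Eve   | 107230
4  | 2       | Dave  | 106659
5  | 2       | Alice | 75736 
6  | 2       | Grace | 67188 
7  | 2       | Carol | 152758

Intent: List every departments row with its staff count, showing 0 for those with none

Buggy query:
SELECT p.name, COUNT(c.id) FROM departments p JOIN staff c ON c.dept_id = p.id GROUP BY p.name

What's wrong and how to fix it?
Bug: An inner join excludes parents with zero children

Fix: Switch to LEFT JOIN to retain unmatched parent rows

Corrected query:
SELECT p.name, COUNT(c.id) FROM departments p LEFT JOIN staff c ON c.dept_id = p.id GROUP BY p.name

Result:
name        | COUNT(c.id)
------------+------------
Engineering | 0          
HR          | 1          
Marketing   | 5          
Sales       | 1          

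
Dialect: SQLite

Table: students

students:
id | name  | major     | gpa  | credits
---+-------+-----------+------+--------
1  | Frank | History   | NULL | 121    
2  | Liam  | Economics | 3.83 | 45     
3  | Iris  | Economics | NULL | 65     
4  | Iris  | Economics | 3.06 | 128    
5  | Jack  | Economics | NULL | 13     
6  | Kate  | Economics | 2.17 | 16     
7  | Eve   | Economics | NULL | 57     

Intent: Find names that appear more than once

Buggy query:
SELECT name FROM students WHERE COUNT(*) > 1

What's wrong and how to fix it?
Bug: COUNT(*) is an aggregate and cannot be used in WHERE

Fix: GROUP BY name, then filter groups with HAVING COUNT(*) > 1

Corrected query:
SELECT name FROM students GROUP BY name HAVING COUNT(*) > 1

Result:
name
----
Iris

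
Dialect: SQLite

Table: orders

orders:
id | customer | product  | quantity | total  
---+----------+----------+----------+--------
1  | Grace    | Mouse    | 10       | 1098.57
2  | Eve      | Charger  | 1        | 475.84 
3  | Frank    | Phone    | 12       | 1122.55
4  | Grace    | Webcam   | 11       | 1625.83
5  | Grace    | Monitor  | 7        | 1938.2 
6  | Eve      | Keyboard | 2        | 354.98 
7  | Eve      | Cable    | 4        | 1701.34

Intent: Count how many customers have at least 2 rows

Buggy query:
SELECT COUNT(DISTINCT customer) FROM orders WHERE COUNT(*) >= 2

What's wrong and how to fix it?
Bug: WHERE filters individual rows, not groups, so a group-level COUNT is invalid there

Fix: Use a subquery that GROUPs and filters with HAVING, then count its rows

Corrected query:
SELECT COUNT(*) FROM (SELECT customer FROM orders GROUP BY customer HAVING COUNT(*) >= 2)

Result:
COUNT(*)
--------
2       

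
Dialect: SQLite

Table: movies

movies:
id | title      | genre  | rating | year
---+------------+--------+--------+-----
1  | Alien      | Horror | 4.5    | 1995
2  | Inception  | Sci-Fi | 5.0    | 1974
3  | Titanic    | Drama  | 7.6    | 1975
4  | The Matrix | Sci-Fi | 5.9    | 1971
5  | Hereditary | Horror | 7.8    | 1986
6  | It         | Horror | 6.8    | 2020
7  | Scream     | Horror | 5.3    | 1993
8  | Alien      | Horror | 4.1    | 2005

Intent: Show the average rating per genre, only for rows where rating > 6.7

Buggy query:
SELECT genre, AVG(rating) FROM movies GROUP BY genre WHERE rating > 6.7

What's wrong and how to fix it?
Bug: WHERE cannot follow GROUP BY

Fix: Place WHERE between FROM and GROUP BY

Corrected query:
SELECT genre, AVG(rating) FROM movies WHERE rating > 6.7 GROUP BY genre

Result:
genre  | AVG(rating)
-------+------------
Drama  | 7.6        
Horror | 7.3        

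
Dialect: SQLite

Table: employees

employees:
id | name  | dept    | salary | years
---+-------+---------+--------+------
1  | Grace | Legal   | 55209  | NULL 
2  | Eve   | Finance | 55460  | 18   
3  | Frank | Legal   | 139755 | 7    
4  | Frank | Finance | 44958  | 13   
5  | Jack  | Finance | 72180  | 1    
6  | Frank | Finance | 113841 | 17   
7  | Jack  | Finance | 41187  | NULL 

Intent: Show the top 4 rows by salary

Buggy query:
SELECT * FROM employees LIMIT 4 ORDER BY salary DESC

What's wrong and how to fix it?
Bug: ORDER BY cannot follow LIMIT; LIMIT is the final clause

Fix: Sort with ORDER BY, then apply LIMIT

Corrected query:
SELECT * FROM employees ORDER BY salary DESC LIMIT 4

Result:
id | name  | dept    | salary | years
---+-------+---------+--------+------
3  | Frank | Legal   | 139755 | 7    
6  | Frank | Finance | 113841 | 17   
5  | Jack  | Finance | 72180  | 1    
2  | Eve   | Finance | 55460  | 18   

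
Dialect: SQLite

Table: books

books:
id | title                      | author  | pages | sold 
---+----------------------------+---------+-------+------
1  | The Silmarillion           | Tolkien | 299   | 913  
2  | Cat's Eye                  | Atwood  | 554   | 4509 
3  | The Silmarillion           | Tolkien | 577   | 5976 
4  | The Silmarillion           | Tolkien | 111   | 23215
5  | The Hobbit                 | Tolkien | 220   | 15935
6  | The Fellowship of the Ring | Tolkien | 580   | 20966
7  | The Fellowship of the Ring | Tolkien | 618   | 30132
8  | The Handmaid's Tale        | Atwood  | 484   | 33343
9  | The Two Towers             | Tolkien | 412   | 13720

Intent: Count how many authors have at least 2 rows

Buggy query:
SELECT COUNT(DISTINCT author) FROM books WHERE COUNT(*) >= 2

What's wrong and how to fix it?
Bug: COUNT(*) cannot appear in WHERE; the per-group count doesn't exist yet

Fix: Group first with HAVING COUNT(*) >= 2, then COUNT the resulting groups

Corrected query:
SELECT COUNT(*) FROM (SELECT author FROM books GROUP BY author HAVING COUNT(*) >= 2)

Result:
COUNT(*)
--------
2       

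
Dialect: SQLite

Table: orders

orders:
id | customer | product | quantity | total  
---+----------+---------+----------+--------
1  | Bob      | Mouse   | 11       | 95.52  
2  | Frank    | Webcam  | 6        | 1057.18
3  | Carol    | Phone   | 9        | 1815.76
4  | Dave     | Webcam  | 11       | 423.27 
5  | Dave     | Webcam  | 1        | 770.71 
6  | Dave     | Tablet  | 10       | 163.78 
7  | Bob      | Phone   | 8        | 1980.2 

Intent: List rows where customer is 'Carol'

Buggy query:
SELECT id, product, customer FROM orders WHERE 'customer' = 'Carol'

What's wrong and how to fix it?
Bug: 'customer' in single quotes is a string literal, not the column; the comparison is literal-vs-literal and never true

Fix: Remove the quotes around the column name (or use double quotes for an identifier)

Corrected query:
SELECT id, product, customer FROM orders WHERE customer = 'Carol'

Result:
id | product | customer
---+---------+---------
3  | Phone   | Carol   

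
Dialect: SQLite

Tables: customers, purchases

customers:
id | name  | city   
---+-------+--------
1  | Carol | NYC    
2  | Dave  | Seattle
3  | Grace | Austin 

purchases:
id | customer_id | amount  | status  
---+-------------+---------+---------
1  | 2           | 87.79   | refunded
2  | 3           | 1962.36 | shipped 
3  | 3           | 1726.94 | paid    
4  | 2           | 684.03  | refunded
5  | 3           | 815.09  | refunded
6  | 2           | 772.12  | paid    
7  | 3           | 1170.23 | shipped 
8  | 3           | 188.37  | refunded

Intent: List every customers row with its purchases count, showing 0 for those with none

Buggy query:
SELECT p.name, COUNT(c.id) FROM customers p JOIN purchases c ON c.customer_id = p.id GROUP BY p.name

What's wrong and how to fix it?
Bug: INNER JOIN drops customers rows that have no matching purchases rows

Fix: Switch to LEFT JOIN to retain unmatched parent rows

Corrected query:
SELECT p.name, COUNT(c.id) FROM customers p LEFT JOIN purchases c ON c.customer_id = p.id GROUP BY p.name

Result:
name  | COUNT(c.id)
------+------------
Carol | 0          
Dave  | 3          
Grace | 5          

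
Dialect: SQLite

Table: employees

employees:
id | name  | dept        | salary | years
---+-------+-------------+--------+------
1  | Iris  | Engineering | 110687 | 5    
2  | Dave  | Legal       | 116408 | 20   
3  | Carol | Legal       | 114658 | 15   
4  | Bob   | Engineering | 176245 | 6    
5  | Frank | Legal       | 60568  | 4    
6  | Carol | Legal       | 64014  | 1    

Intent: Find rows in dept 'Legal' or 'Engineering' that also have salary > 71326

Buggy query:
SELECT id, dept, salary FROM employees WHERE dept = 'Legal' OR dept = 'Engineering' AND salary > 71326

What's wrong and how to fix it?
Bug: Without parentheses, AND is evaluated before OR, so the salary filter only applies to the 'Engineering' branch

Fix: Group the OR with parentheses (or use IN), then AND the threshold

Corrected query:
SELECT id, dept, salary FROM employees WHERE (dept = 'Legal' OR dept = 'Engineering') AND salary > 71326

Result:
id | dept        | salary
---+-------------+-------
1  | Engineering | 110687
2  | Legal       | 116408
3  | Legal       | 114658
4  | Engineering | 176245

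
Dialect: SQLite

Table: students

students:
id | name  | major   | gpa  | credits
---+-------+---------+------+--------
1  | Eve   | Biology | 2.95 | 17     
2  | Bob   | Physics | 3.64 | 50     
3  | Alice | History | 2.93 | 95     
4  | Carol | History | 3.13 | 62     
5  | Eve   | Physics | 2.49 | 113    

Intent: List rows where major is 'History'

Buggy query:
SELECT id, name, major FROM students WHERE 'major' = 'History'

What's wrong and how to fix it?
Bug: 'major' in single quotes is a string literal, not the column; the comparison is literal-vs-literal and never true

Fix: Remove the quotes around the column name (or use double quotes for an identifier)

Corrected query:
SELECT id, name, major FROM students WHERE major = 'History'

Result:
id | name  | major  
---+-------+--------
3  | Alice | History
4  | Carol | History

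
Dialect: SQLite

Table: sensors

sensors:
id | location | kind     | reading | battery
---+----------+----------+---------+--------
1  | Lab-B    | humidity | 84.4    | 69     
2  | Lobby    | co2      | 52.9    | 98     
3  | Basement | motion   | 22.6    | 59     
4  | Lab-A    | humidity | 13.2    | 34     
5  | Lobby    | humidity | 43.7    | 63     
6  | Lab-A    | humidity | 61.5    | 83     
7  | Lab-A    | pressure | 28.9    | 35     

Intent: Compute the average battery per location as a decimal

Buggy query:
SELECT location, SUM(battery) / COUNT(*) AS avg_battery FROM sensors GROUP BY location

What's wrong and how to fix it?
Bug: Both operands are integers, so '/' performs integer division and truncates

Fix: Multiply by 1.0 (or CAST to REAL) to force floating-point division

Corrected query:
SELECT location, SUM(battery) * 1.0 / COUNT(*) AS avg_battery FROM sensors GROUP BY location

Result:
location | avg_battery
---------+------------
Basement | 59         
Lab-A    | 50.666667  
Lab-B    | 69         
Lobby    | 80.5       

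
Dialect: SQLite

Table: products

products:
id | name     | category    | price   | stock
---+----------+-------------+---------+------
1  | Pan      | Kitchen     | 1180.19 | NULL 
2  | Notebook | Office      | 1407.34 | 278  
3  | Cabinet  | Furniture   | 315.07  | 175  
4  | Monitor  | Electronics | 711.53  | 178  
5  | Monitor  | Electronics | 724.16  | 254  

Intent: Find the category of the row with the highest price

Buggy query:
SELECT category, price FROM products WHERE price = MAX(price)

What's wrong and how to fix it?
Bug: MAX(price) is an aggregate and cannot be used directly in WHERE

Fix: Wrap MAX in a scalar subquery so WHERE compares against a single value

Corrected query:
SELECT category, price FROM products WHERE price = (SELECT MAX(price) FROM products)

Result:
category | price  
---------+--------
Office   | 1407.34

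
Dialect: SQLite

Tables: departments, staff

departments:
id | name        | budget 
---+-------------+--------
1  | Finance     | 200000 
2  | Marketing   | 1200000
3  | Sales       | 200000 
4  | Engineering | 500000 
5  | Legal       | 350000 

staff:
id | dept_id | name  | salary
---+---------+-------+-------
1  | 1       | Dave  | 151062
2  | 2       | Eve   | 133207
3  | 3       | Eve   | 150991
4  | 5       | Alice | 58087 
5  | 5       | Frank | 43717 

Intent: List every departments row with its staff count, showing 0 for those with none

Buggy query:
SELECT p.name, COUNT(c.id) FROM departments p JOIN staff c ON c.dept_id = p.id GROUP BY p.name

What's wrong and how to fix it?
Bug: INNER JOIN drops departments rows that have no matching staff rows

Fix: Switch to LEFT JOIN to retain unmatched parent rows

Corrected query:
SELECT p.name, COUNT(c.id) FROM departments p LEFT JOIN staff c ON c.dept_id = p.id GROUP BY p.name

Result:
name        | COUNT(c.id)
------------+------------
Engineering | 0          
Finance     | 1          
Legal       | 2          
Marketing   | 1          
Sales       | 1          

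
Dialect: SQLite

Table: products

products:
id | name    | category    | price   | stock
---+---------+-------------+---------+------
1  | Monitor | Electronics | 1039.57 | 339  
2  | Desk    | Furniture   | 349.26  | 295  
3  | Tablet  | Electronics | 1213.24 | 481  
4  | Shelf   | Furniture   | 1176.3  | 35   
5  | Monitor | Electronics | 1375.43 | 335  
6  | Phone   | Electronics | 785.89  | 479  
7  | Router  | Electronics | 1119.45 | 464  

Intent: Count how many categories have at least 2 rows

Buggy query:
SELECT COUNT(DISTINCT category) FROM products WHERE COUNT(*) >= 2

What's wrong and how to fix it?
Bug: COUNT(*) cannot appear in WHERE; the per-group count doesn't exist yet

Fix: Group first with HAVING COUNT(*) >= 2, then COUNT the resulting groups

Corrected query:
SELECT COUNT(*) FROM (SELECT category FROM products GROUP BY category HAVING COUNT(*) >= 2)

Result:
COUNT(*)
--------
2       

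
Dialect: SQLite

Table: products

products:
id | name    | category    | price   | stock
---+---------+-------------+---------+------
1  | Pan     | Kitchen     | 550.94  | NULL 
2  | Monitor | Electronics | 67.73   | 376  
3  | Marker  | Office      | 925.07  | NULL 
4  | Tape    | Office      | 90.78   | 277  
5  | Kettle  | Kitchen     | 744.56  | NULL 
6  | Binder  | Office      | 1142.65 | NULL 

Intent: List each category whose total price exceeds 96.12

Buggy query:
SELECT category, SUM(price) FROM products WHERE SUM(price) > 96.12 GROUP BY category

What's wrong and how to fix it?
Bug: SUM(price) is an aggregate, but WHERE filters rows before aggregation

Fix: Move the aggregate condition to a HAVING clause

Corrected query:
SELECT category, SUM(price) FROM products GROUP BY category HAVING SUM(price) > 96.12

Result:
category | SUM(price)
---------+-----------
Kitchen  | 1295.5    
Office   | 2158.5    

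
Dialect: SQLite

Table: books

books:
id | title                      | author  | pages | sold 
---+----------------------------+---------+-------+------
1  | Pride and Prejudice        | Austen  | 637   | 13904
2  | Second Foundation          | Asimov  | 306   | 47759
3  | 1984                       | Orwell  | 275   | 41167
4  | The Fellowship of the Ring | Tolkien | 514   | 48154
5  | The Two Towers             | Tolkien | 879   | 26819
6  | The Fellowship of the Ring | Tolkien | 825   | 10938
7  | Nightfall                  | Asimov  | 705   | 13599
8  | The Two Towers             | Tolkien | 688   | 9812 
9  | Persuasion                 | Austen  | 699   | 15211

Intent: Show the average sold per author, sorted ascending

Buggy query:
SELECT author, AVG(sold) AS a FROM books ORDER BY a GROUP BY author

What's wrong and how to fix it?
Bug: GROUP BY must precede ORDER BY

Fix: Reorder: SELECT … FROM … GROUP BY … ORDER BY …

Corrected query:
SELECT author, AVG(sold) AS a FROM books GROUP BY author ORDER BY a

Result:
author  | a       
--------+---------
Austen  | 14557.5 
Tolkien | 23930.75
Asimov  | 30679   
Orwell  | 41167   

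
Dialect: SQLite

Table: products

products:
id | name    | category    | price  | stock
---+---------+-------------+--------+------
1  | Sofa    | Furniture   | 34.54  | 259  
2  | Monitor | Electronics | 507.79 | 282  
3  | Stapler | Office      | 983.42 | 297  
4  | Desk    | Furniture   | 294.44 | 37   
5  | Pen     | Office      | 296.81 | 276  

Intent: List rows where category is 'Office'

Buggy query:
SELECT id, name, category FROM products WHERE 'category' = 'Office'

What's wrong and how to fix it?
Bug: Single quotes denote string literals in SQL; the column name is being compared as a constant string

Fix: Remove the quotes around the column name (or use double quotes for an identifier)

Corrected query:
SELECT id, name, category FROM products WHERE category = 'Office'

Result:
id | name    | category
---+---------+---------
3  | Stapler | Office  
5  | Pen     | Office  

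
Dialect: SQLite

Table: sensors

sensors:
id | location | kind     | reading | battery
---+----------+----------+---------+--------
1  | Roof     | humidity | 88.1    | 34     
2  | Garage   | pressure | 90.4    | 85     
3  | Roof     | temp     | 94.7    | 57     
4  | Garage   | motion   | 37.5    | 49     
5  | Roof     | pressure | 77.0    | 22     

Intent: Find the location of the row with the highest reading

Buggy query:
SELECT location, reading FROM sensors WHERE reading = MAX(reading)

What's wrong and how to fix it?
Bug: MAX(reading) is an aggregate and cannot be used directly in WHERE

Fix: Wrap MAX in a scalar subquery so WHERE compares against a single value

Corrected query:
SELECT location, reading FROM sensors WHERE reading = (SELECT MAX(reading) FROM sensors)

Result:
location | reading
---------+--------
Roof     | 94.7   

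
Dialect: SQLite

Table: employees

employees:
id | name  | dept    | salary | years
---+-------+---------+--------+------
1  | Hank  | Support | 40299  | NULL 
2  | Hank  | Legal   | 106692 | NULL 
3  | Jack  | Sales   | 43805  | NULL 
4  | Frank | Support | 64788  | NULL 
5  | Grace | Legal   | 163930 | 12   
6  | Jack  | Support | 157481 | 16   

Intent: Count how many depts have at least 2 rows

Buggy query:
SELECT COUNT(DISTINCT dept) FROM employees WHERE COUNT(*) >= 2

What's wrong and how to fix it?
Bug: COUNT(*) cannot appear in WHERE; the per-group count doesn't exist yet

Fix: Group first with HAVING COUNT(*) >= 2, then COUNT the resulting groups

Corrected query:
SELECT COUNT(*) FROM (SELECT dept FROM employees GROUP BY dept HAVING COUNT(*) >= 2)

Result:
COUNT(*)
--------
2       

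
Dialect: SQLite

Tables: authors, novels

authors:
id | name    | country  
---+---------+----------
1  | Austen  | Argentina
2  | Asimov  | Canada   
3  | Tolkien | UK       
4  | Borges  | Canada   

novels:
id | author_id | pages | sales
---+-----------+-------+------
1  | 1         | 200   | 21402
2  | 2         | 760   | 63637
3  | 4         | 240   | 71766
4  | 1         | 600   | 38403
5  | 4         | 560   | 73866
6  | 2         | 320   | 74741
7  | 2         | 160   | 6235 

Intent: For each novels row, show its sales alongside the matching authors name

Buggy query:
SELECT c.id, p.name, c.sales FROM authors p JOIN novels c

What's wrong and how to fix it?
Bug: JOIN with no ON clause produces a cartesian product; every novels row pairs with every authors row

Fix: Add ON c.author_id = p.id to the JOIN

Corrected query:
SELECT c.id, p.name, c.sales FROM authors p JOIN novels c ON c.author_id = p.id

Result:
id | name   | sales
---+--------+------
1  | Austen | 21402
2  | Asimov | 63637
3  | Borges | 71766
4  | Austen | 38403
5  | Borges | 73866
6  | Asimov | 74741
7  | Asimov | 6235 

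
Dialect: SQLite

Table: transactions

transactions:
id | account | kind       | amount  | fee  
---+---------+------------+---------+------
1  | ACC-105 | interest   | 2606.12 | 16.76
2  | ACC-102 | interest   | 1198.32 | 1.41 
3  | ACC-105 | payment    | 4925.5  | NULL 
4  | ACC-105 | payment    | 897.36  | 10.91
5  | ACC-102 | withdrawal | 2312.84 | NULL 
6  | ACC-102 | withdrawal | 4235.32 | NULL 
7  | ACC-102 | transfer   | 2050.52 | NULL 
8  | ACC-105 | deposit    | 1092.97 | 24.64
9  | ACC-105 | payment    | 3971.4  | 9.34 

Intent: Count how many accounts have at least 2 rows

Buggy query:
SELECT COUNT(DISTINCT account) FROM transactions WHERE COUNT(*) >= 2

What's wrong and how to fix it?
Bug: COUNT(*) cannot appear in WHERE; the per-group count doesn't exist yet

Fix: Group first with HAVING COUNT(*) >= 2, then COUNT the resulting groups

Corrected query:
SELECT COUNT(*) FROM (SELECT account FROM transactions GROUP BY account HAVING COUNT(*) >= 2)

Result:
COUNT(*)
--------
2       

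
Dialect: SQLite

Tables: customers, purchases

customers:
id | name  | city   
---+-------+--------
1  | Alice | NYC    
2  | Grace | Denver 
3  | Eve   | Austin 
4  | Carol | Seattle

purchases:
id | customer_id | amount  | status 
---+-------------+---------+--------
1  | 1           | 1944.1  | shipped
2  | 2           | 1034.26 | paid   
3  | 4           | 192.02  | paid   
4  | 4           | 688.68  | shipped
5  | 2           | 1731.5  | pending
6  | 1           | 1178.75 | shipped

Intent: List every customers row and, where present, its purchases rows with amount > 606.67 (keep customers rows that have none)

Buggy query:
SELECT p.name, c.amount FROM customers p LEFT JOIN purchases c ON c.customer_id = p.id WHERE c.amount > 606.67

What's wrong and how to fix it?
Bug: A WHERE condition on the right-hand table after LEFT JOIN drops unmatched parents

Fix: Move the right-table condition into the ON clause so unmatched parents are kept

Corrected query:
SELECT p.name, c.amount FROM customers p LEFT JOIN purchases c ON c.customer_id = p.id AND c.amount > 606.67

Result:
name  | amount 
------+--------
Alice | 1178.75
Alice | 1944.1 
Grace | 1034.26
Grace | 1731.5 
Eve   | NULL   
Carol | 688.68 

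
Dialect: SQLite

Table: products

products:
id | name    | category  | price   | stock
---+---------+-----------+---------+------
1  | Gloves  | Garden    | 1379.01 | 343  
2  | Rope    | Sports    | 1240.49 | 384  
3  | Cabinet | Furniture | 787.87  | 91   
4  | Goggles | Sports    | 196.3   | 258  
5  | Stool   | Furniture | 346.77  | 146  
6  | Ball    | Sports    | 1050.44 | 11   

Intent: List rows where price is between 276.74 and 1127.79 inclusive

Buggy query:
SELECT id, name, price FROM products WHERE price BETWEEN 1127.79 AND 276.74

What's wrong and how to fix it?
Bug: BETWEEN expects the lower bound first; with 1127.79 AND 276.74 the range is empty

Fix: Write BETWEEN 276.74 AND 1127.79

Corrected query:
SELECT id, name, price FROM products WHERE price BETWEEN 276.74 AND 1127.79

Result:
id | name    | price  
---+---------+--------
3  | Cabinet | 787.87 
5  | Stool   | 346.77 
6  | Ball    | 1050.44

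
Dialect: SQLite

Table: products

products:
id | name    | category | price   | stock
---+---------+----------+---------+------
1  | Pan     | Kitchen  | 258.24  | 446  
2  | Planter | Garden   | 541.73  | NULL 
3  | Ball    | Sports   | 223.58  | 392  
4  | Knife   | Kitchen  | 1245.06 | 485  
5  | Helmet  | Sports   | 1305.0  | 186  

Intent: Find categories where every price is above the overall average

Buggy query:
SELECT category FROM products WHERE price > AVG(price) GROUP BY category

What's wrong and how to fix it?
Bug: AVG() is an aggregate; it can't sit directly in WHERE

Fix: Use a subquery for AVG and a HAVING MIN(...) filter so the condition holds for every row in the group

Corrected query:
SELECT category FROM products GROUP BY category HAVING MIN(price) > (SELECT AVG(price) FROM products)

Result:
(no rows)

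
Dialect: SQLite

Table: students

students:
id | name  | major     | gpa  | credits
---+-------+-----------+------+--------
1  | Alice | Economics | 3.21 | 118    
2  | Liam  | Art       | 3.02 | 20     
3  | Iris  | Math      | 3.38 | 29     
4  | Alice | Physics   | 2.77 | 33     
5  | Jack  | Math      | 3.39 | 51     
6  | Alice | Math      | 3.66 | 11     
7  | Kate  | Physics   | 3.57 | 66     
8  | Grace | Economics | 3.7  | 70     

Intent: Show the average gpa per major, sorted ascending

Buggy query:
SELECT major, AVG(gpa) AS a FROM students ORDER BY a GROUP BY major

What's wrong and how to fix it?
Bug: GROUP BY must precede ORDER BY

Fix: Move ORDER BY to the end, after GROUP BY

Corrected query:
SELECT major, AVG(gpa) AS a FROM students GROUP BY major ORDER BY a

Result:
major     | a       
----------+---------
Art       | 3.02    
Physics   | 3.17    
Economics | 3.455   
Math      | 3.476667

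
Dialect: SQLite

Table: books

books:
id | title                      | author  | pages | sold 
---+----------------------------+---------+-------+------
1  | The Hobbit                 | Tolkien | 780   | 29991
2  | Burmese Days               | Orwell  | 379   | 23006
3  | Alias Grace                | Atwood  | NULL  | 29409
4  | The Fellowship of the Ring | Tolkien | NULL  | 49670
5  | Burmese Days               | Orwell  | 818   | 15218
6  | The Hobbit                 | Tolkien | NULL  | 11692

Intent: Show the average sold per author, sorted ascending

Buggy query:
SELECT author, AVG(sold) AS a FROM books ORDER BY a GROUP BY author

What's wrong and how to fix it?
Bug: GROUP BY must precede ORDER BY

Fix: Reorder: SELECT … FROM … GROUP BY … ORDER BY …

Corrected query:
SELECT author, AVG(sold) AS a FROM books GROUP BY author ORDER BY a

Result:
author  | a    
--------+------
Orwell  | 19112
Atwood  | 29409
Tolkien | 30451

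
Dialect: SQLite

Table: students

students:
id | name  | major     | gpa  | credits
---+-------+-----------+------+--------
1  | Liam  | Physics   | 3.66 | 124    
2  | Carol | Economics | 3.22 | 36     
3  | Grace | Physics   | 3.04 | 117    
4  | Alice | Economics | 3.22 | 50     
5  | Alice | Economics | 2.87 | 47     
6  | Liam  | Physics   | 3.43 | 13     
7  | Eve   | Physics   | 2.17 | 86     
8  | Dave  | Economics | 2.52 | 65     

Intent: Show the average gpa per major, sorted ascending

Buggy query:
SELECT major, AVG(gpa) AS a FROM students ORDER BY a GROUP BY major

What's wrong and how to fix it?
Bug: ORDER BY appears before GROUP BY; SQL clause order requires GROUP BY first

Fix: Reorder: SELECT … FROM … GROUP BY … ORDER BY …

Corrected query:
SELECT major, AVG(gpa) AS a FROM students GROUP BY major ORDER BY a

Result:
major     | a     
----------+-------
Economics | 2.9575
Physics   | 3.075 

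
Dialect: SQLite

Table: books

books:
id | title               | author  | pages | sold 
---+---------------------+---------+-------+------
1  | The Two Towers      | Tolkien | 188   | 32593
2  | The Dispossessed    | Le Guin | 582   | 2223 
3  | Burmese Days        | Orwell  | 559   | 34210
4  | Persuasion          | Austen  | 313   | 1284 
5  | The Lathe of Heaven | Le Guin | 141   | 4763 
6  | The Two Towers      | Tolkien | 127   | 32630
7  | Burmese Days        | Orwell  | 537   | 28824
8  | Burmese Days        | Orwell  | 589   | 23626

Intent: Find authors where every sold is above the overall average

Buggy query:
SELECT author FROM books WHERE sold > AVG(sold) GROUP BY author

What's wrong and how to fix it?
Bug: AVG() is an aggregate; it can't sit directly in WHERE

Fix: Compute the overall average in a scalar subquery and compare each group's MIN against it in HAVING

Corrected query:
SELECT author FROM books GROUP BY author HAVING MIN(sold) > (SELECT AVG(sold) FROM books)

Result:
author 
-------
Orwell 
Tolkien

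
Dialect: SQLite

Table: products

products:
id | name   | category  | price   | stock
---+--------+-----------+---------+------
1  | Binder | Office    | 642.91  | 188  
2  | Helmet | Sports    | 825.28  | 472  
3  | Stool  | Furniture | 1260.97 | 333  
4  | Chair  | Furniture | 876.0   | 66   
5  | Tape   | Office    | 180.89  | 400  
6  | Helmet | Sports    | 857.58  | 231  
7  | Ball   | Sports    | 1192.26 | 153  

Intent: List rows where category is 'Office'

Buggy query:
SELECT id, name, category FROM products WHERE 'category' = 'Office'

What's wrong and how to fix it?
Bug: 'category' in single quotes is a string literal, not the column; the comparison is literal-vs-literal and never true

Fix: Remove the quotes around the column name (or use double quotes for an identifier)

Corrected query:
SELECT id, name, category FROM products WHERE category = 'Office'

Result:
id | name   | category
---+--------+---------
1  | Binder | Office  
5  | Tape   | Office  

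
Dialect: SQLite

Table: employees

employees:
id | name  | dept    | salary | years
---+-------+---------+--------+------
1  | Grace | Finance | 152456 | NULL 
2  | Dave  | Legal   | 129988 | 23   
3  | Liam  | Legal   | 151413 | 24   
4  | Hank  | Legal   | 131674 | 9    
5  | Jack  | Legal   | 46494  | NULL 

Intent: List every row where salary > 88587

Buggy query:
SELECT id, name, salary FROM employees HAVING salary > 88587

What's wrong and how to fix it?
Bug: HAVING filters the output of aggregation, but this query has no GROUP BY and no aggregate functions, so SQLite rejects it (HAVING clause on a non-aggregate query); the condition here is per row

Fix: Use WHERE for row-level filtering

Corrected query:
SELECT id, name, salary FROM employees WHERE salary > 88587

Result:
id | name  | salary
---+-------+-------
1  | Grace | 152456
2  | Dave  | 129988
3  | Liam  | 151413
4  | Hank  | 131674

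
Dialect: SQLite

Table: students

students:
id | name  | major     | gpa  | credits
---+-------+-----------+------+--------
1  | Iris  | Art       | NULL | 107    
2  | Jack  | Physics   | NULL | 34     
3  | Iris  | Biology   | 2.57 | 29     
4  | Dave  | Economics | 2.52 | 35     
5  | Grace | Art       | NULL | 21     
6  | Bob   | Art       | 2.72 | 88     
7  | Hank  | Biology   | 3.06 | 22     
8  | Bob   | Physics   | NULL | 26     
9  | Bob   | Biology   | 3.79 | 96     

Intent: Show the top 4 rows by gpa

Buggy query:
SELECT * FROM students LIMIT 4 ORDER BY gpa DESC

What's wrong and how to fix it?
Bug: LIMIT must come after ORDER BY

Fix: Sort with ORDER BY, then apply LIMIT

Corrected query:
SELECT * FROM students ORDER BY gpa DESC LIMIT 4

Result:
id | name | major   | gpa  | credits
---+------+---------+------+--------
9  | Bob  | Biology | 3.79 | 96     
7  | Hank | Biology | 3.06 | 22     
6  | Bob  | Art     | 2.72 | 88     
3  | Iris | Biology | 2.57 | 29     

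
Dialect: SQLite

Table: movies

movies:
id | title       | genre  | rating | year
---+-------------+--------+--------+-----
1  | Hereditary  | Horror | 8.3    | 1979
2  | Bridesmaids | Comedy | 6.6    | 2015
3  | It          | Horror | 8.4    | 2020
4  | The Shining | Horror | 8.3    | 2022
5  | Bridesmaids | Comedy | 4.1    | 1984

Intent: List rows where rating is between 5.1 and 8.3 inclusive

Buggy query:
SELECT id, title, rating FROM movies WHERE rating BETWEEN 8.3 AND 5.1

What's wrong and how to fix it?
Bug: The bounds are reversed; BETWEEN a AND b requires a <= b to match anything

Fix: Write BETWEEN 5.1 AND 8.3

Corrected query:
SELECT id, title, rating FROM movies WHERE rating BETWEEN 5.1 AND 8.3

Result:
id | title       | rating
---+-------------+-------
1  | Hereditary  | 8.3   
2  | Bridesmaids | 6.6   
4  | The Shining | 8.3   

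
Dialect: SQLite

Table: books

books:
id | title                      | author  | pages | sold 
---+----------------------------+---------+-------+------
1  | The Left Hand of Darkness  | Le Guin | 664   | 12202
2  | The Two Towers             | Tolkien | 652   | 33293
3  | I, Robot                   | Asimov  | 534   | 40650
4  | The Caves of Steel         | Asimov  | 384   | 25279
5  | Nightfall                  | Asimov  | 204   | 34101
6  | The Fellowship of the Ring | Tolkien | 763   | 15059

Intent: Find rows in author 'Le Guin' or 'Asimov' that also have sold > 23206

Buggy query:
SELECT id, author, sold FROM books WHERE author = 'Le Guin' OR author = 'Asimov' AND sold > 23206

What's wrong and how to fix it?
Bug: AND binds tighter than OR, so this parses as author = 'Le Guin' OR (author = 'Asimov' AND sold > 23206)

Fix: Add parentheses around the OR so the AND applies to both alternatives

Corrected query:
SELECT id, author, sold FROM books WHERE (author = 'Le Guin' OR author = 'Asimov') AND sold > 23206

Result:
id | author | sold 
---+--------+------
3  | Asimov | 40650
4  | Asimov | 25279
5  | Asimov | 34101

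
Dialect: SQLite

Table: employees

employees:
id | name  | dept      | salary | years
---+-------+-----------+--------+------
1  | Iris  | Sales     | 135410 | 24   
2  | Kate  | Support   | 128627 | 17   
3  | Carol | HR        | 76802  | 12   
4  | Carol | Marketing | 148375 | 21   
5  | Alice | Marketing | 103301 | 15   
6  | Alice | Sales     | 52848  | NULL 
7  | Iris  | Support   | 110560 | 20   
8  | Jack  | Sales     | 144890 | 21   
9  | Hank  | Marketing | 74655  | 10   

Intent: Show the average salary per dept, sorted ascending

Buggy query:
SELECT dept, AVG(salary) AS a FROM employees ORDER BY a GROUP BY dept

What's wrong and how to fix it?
Bug: ORDER BY appears before GROUP BY; SQL clause order requires GROUP BY first

Fix: Reorder: SELECT … FROM … GROUP BY … ORDER BY …

Corrected query:
SELECT dept, AVG(salary) AS a FROM employees GROUP BY dept ORDER BY a

Result:
dept      | a            
----------+--------------
HR        | 76802        
Marketing | 108777       
Sales     | 111049.333333
Support   | 119593.5     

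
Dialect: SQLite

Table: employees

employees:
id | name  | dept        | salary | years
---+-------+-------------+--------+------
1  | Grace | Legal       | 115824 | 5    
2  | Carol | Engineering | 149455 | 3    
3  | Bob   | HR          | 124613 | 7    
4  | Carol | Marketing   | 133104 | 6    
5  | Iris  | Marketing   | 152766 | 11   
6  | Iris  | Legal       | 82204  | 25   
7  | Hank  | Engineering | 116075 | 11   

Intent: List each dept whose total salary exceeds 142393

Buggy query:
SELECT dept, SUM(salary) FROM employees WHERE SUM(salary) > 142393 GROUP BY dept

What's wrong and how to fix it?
Bug: WHERE runs before GROUP BY, so aggregates aren't available there

Fix: Move the aggregate condition to a HAVING clause

Corrected query:
SELECT dept, SUM(salary) FROM employees GROUP BY dept HAVING SUM(salary) > 142393

Result:
dept        | SUM(salary)
------------+------------
Engineering | 265530     
Legal       | 198028     
Marketing   | 285870     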